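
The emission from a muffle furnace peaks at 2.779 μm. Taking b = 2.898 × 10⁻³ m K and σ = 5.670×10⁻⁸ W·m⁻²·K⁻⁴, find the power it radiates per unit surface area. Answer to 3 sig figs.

Wien's law: T = b/λ_max = 2.898×10⁻³/2.779×10⁻⁶ = 1042.82 K.
Then I = σT⁴ = 5.670×10⁻⁸×(1042.82)⁴ = 6.71×10⁴ W/m².

I ≈ 6.71×10⁴ W/m²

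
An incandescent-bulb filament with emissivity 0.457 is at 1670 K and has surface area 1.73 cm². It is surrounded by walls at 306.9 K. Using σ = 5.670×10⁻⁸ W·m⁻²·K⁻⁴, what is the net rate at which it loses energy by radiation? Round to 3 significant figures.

Net loss ≈ 34.8 W

Area A = 1.73 cm² = 1.73×10⁻⁴ m².
Net radiated power P_net = εσA(T⁴ − T₀⁴) = 0.457×5.670×10⁻⁸×1.73×10⁻⁴×(1670⁴ − 306.9⁴).
T⁴ − T₀⁴ = 7.77796×10¹² − 8.87131×10⁹ = 7.76909×10¹² K⁴, so P_net = 34.8 W.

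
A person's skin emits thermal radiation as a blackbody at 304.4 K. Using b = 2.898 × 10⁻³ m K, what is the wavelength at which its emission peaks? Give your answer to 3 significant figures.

Wien's displacement law: λ_max = b/T = (2.898×10⁻³ m·K)/(304.4 K) = 9.520×10⁻⁶ m.
That is 9.52 μm, in the infrared range.

λ_max ≈ 9.52 μm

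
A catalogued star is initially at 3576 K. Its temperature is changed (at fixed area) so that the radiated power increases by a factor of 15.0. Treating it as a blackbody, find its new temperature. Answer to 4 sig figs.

T₂ ≈ 7038 K

P ∝ T⁴, so T₂/T₁ = (P₂/P₁)^(1/4) = (15.0)^(1/4) = 1.96799.
T₂ = 3576 × 1.96799 = 7038 K.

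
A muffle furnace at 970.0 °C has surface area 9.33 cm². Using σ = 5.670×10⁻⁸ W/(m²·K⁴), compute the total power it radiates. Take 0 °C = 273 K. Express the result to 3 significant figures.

T = 970.0 °C + 273 = 1243.0 K.
Area A = 9.33 cm² = 9.33×10⁻⁴ m².
P = σAT⁴ = 5.670×10⁻⁸ × 9.33×10⁻⁴ × (1243.0)⁴ = 126 W.

P ≈ 126 W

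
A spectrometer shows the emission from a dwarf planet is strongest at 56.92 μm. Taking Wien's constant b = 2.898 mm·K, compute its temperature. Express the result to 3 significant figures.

T ≈ 50.9 K

Wien's law gives T = b/λ_max = (2.898×10⁻³ m·K)/(5.692×10⁻⁵ m) = 50.9 K.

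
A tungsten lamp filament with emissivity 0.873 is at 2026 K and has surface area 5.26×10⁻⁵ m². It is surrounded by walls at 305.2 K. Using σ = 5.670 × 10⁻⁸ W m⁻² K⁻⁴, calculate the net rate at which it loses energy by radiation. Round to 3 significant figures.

Area A = 5.26×10⁻⁵ m².
Net radiated power P_net = εσA(T⁴ − T₀⁴) = 0.873×5.670×10⁻⁸×5.26×10⁻⁵×(2026⁴ − 305.2⁴).
T⁴ − T₀⁴ = 1.68484×10¹³ − 8.67637×10⁹ = 1.68397×10¹³ K⁴, so P_net = 43.8 W.

Net loss ≈ 43.8 W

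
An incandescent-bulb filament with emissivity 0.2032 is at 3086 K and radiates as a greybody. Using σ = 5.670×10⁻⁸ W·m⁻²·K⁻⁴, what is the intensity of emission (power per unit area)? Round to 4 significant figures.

I ≈ 1.045×10⁶ W/m²

Stefan–Boltzmann: I = εσT⁴ = 0.2032 × 5.670×10⁻⁸ × (3086)⁴ = 1.045×10⁶ W/m².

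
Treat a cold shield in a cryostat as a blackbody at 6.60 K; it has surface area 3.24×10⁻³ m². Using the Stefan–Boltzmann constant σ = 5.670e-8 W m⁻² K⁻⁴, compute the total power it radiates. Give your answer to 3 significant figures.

Area A = 3.24×10⁻³ m².
P = σAT⁴ = 5.670×10⁻⁸ × 3.24×10⁻³ × (6.60)⁴ = 3.49×10⁻⁷ W.

P ≈ 3.49×10⁻⁷ W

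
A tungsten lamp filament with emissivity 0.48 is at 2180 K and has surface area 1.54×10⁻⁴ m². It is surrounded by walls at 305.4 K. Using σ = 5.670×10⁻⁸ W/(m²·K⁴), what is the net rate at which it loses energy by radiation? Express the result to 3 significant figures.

Net loss ≈ 94.6 W

Area A = 1.54×10⁻⁴ m².
Net radiated power P_net = εσA(T⁴ − T₀⁴) = 0.48×5.670×10⁻⁸×1.54×10⁻⁴×(2180⁴ − 305.4⁴).
T⁴ − T₀⁴ = 2.25853×10¹³ − 8.69914×10⁹ = 2.25766×10¹³ K⁴, so P_net = 94.6 W.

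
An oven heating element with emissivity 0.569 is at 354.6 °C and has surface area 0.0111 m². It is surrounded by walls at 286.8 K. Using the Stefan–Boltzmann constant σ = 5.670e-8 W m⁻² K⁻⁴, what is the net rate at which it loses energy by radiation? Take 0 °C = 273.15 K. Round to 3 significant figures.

Net loss ≈ 53.2 W

T = 354.6 °C + 273.15 = 627.75 K.
Area A = 0.0111 m².
Net radiated power P_net = εσA(T⁴ − T₀⁴) = 0.569×5.670×10⁻⁸×0.0111×(627.75⁴ − 286.8⁴).
T⁴ − T₀⁴ = 1.55291×10¹¹ − 6.76576×10⁹ = 1.48525×10¹¹ K⁴, so P_net = 53.2 W.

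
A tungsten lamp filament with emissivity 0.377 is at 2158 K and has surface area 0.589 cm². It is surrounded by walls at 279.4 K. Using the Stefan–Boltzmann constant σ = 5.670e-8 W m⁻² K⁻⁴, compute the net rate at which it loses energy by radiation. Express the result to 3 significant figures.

Net loss ≈ 27.3 W

Area A = 0.589 cm² = 5.89×10⁻⁵ m².
Net radiated power P_net = εσA(T⁴ − T₀⁴) = 0.377×5.670×10⁻⁸×5.89×10⁻⁵×(2158⁴ − 279.4⁴).
T⁴ − T₀⁴ = 2.16873×10¹³ − 6.09404×10⁹ = 2.16812×10¹³ K⁴, so P_net = 27.3 W.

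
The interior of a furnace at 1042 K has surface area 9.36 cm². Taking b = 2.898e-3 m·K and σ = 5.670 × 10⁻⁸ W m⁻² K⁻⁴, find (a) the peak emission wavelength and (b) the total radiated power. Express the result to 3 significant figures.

λ_max ≈ 2.78 μm; P ≈ 62.6 W

(a) λ_max = b/T = 2.898×10⁻³/1042 = 2.781×10⁻⁶ m = 2.78 μm.
Area A = 9.36 cm² = 9.36×10⁻⁴ m².
(b) P = σAT⁴ = 5.670×10⁻⁸×9.36×10⁻⁴×(1042)⁴ = 62.6 W.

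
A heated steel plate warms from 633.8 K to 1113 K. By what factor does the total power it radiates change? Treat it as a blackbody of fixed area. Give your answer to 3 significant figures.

P₂/P₁ ≈ 9.51

P ∝ T⁴, so P₂/P₁ = (T₂/T₁)⁴ = (1113/633.8)⁴ = (1.75607)⁴ = 9.51.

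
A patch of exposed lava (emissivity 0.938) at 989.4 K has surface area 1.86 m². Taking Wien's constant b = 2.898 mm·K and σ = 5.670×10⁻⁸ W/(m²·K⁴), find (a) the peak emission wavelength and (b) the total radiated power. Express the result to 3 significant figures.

λ_max ≈ 2.93 μm; P ≈ 9.48×10⁴ W

(a) λ_max = b/T = 2.898×10⁻³/989.4 = 2.929×10⁻⁶ m = 2.93 μm.
Area A = 1.86 m².
(b) P = εσAT⁴ = 0.938×5.670×10⁻⁸×1.86×(989.4)⁴ = 9.48×10⁴ W.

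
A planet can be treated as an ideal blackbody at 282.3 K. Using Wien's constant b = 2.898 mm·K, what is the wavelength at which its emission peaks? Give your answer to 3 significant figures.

Wien's displacement law: λ_max = b/T = (2.898×10⁻³ m·K)/(282.3 K) = 1.027×10⁻⁵ m.
That is 10.3 μm, in the infrared range.

λ_max ≈ 10.3 μm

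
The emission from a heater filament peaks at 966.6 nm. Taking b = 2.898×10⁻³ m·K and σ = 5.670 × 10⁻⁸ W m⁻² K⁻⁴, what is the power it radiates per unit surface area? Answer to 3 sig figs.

I ≈ 4.58×10⁶ W/m²

Wien's law: T = b/λ_max = 2.898×10⁻³/9.666×10⁻⁷ = 2998.14 K.
Then I = σT⁴ = 5.670×10⁻⁸×(2998.14)⁴ = 4.58×10⁶ W/m².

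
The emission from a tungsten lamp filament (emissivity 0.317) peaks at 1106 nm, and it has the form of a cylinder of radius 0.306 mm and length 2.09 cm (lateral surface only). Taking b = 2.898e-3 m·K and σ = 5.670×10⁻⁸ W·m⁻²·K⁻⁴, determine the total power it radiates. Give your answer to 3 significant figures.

P ≈ 34.0 W

Wien's law: T = b/λ_max = 2.898×10⁻³/1.106×10⁻⁶ = 2620.25 K.
Lateral area A = 2πrL = 2π×3.06×10⁻⁴×0.0209 = 4.01835×10⁻⁵ m².
Then P = εσAT⁴ = 0.317×5.670×10⁻⁸×4.01835×10⁻⁵×(2620.25)⁴ = 34.0 W.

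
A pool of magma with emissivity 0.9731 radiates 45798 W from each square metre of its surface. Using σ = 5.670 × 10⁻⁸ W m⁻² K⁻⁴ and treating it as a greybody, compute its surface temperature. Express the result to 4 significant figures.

I = εσT⁴, so T = (I/εσ)^(1/4) = (45798/(0.9731×5.670×10⁻⁸))^(1/4) = 954.5 K.

T ≈ 954.5 K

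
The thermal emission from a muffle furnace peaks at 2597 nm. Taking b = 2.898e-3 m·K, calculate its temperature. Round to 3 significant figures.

Wien's law gives T = b/λ_max = (2.898×10⁻³ m·K)/(2.597×10⁻⁶ m) = 1.12×10³ K.

T ≈ 1.12×10³ K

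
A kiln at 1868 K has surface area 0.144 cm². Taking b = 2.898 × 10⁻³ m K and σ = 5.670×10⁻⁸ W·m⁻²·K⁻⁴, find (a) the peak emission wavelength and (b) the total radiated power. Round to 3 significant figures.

(a) λ_max = b/T = 2.898×10⁻³/1868 = 1.551×10⁻⁶ m = 1.55 μm.
Area A = 0.144 cm² = 1.44×10⁻⁵ m².
(b) P = σAT⁴ = 5.670×10⁻⁸×1.44×10⁻⁵×(1868)⁴ = 9.94 W.

λ_max ≈ 1.55 μm; P ≈ 9.94 W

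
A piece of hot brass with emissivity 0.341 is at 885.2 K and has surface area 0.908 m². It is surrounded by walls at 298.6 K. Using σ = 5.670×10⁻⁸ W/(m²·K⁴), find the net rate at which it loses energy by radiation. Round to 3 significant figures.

Area A = 0.908 m².
Net radiated power P_net = εσA(T⁴ − T₀⁴) = 0.341×5.670×10⁻⁸×0.908×(885.2⁴ − 298.6⁴).
T⁴ − T₀⁴ = 6.13996×10¹¹ − 7.94986×10⁹ = 6.06046×10¹¹ K⁴, so P_net = 1.06×10⁴ W.

Net loss ≈ 1.06×10⁴ W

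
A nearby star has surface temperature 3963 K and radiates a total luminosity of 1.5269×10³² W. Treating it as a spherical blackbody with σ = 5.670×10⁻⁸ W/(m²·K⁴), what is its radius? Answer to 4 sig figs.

L = 4πR²σT⁴ ⇒ R = √(L/(4πσT⁴)).
σT⁴ = 1.39855×10⁷ W/m², so R = √(1.5269×10³²/(4π×1.39855×10⁷)) = 9.321×10¹¹ m.

R ≈ 9.321×10¹¹ m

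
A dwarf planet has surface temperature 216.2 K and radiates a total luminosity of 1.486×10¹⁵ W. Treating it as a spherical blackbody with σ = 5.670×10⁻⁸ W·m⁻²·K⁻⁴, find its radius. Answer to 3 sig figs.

L = 4πR²σT⁴ ⇒ R = √(L/(4πσT⁴)).
σT⁴ = 123.881 W/m², so R = √(1.486×10¹⁵/(4π×123.881)) = 9.77×10⁵ m.

R ≈ 9.77×10⁵ m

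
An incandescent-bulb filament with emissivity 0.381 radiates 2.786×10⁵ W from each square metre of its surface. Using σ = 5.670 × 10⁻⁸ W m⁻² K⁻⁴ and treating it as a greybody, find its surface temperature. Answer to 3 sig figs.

T ≈ 1.90×10³ K

I = εσT⁴, so T = (I/εσ)^(1/4) = (2.786×10⁵/(0.381×5.670×10⁻⁸))^(1/4) = 1.90×10³ K.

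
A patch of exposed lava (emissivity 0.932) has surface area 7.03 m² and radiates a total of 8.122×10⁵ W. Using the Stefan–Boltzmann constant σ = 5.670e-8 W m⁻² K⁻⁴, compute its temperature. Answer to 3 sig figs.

Area A = 7.03 m².
P = εσAT⁴ ⇒ T = (P/(εσA))^(1/4) = (8.122×10⁵/(0.932×5.670×10⁻⁸×7.03))^(1/4) = 1.22×10³ K.

T ≈ 1.22×10³ K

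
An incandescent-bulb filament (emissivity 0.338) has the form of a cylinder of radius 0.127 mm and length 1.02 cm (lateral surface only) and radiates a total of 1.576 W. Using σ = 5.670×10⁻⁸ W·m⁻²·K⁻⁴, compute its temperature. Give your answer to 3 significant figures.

Lateral area A = 2πrL = 2π×1.27×10⁻⁴×0.0102 = 8.13924×10⁻⁶ m².
P = εσAT⁴ ⇒ T = (P/(εσA))^(1/4) = (1.576/(0.338×5.670×10⁻⁸×8.13924×10⁻⁶))^(1/4) = 1.78×10³ K.

T ≈ 1.78×10³ K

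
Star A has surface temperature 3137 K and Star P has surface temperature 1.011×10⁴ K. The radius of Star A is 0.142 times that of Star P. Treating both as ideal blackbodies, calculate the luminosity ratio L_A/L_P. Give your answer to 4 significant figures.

L ∝ R²T⁴, so L_A/L_P = (R_A/R_P)²(T_A/T_P)⁴ = (0.142)² × (3137/1.011×10⁴)⁴ = 0.020164 × 9.26944×10⁻³ = 1.869×10⁻⁴.

L_A/L_P ≈ 1.869×10⁻⁴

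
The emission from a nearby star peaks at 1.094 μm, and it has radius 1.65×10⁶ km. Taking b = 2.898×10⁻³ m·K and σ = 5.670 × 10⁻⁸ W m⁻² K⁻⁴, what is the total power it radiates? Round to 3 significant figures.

Wien's law: T = b/λ_max = 2.898×10⁻³/1.094×10⁻⁶ = 2648.99 K.
Surface area A = 4πR² = 4π(1.65×10⁹ m)² = 3.42119×10¹⁹ m².
Then P = σAT⁴ = 5.670×10⁻⁸×3.42119×10¹⁹×(2648.99)⁴ = 9.55×10²⁵ W.

P ≈ 9.55×10²⁵ W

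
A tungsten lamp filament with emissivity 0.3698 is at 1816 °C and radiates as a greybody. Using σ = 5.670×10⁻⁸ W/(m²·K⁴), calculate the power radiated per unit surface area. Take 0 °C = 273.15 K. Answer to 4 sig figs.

I ≈ 3.994×10⁵ W/m²

T = 1816 °C + 273.15 = 2089.15 K.
Stefan–Boltzmann: I = εσT⁴ = 0.3698 × 5.670×10⁻⁸ × (2089.15)⁴ = 3.994×10⁵ W/m².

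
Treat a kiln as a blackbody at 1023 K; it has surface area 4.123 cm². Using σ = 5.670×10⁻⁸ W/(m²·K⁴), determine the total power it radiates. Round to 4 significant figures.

Area A = 4.123 cm² = 4.123×10⁻⁴ m².
P = σAT⁴ = 5.670×10⁻⁸ × 4.123×10⁻⁴ × (1023)⁴ = 25.60 W.

P ≈ 25.60 W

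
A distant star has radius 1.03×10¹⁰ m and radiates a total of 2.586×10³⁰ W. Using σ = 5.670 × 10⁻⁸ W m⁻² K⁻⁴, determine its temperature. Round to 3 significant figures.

T ≈ 1.36×10⁴ K

Surface area A = 4πR² = 4π(1.03×10¹⁰ m)² = 1.33317×10²¹ m².
P = σAT⁴ ⇒ T = (P/(σA))^(1/4) = (2.586×10³⁰/(5.670×10⁻⁸×1.33317×10²¹))^(1/4) = 1.36×10⁴ K.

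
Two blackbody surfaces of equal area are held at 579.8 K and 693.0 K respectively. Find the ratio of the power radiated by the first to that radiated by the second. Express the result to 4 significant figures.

P₁/P₂ ≈ 0.4900

With equal areas, P₁/P₂ = (T₁/T₂)⁴ = (579.8/693.0)⁴ = 0.4900.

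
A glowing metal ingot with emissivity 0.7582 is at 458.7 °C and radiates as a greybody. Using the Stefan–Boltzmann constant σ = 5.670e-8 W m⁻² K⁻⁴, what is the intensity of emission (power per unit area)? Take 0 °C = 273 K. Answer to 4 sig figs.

I ≈ 1.232×10⁴ W/m²

T = 458.7 °C + 273 = 731.7 K.
Stefan–Boltzmann: I = εσT⁴ = 0.7582 × 5.670×10⁻⁸ × (731.7)⁴ = 1.232×10⁴ W/m².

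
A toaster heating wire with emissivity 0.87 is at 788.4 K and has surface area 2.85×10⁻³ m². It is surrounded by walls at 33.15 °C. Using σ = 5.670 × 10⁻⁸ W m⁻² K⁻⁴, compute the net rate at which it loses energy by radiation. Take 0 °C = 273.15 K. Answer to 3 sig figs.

Net loss ≈ 53.1 W

Surroundings: T = 33.15 °C + 273.15 = 306.30 K.
Area A = 2.85×10⁻³ m².
Net radiated power P_net = εσA(T⁴ − T₀⁴) = 0.87×5.670×10⁻⁸×2.85×10⁻³×(788.4⁴ − 306.30⁴).
T⁴ − T₀⁴ = 3.86355×10¹¹ − 8.80213×10⁹ = 3.77553×10¹¹ K⁴, so P_net = 53.1 W.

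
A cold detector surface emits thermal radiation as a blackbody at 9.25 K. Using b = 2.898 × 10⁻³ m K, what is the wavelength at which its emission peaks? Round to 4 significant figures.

λ_max ≈ 0.3133 mm

Wien's displacement law: λ_max = b/T = (2.898×10⁻³ m·K)/(9.25 K) = 3.1330×10⁻⁴ m.
That is 0.3133 mm, in the infrared range.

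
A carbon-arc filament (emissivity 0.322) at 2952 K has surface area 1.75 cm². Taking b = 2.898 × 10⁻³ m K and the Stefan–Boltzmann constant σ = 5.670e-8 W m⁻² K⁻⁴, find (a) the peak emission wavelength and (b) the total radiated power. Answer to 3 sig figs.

λ_max ≈ 0.982 μm; P ≈ 243 W

(a) λ_max = b/T = 2.898×10⁻³/2952 = 9.817×10⁻⁷ m = 0.982 μm.
Area A = 1.75 cm² = 1.75×10⁻⁴ m².
(b) P = εσAT⁴ = 0.322×5.670×10⁻⁸×1.75×10⁻⁴×(2952)⁴ = 243 W.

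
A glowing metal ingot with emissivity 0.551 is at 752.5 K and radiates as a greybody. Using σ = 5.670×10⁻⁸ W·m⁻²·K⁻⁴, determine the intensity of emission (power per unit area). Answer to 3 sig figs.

I ≈ 1.00×10⁴ W/m²

Stefan–Boltzmann: I = εσT⁴ = 0.551 × 5.670×10⁻⁸ × (752.5)⁴ = 1.00×10⁴ W/m².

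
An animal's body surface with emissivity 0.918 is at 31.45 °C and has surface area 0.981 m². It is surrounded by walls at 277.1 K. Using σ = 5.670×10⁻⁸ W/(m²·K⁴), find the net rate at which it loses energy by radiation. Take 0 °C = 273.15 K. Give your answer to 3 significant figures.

Net loss ≈ 139 W

T = 31.45 °C + 273.15 = 304.60 K.
Area A = 0.981 m².
Net radiated power P_net = εσA(T⁴ − T₀⁴) = 0.918×5.670×10⁻⁸×0.981×(304.60⁴ − 277.1⁴).
T⁴ − T₀⁴ = 8.60834×10⁹ − 5.89585×10⁹ = 2.71249×10⁹ K⁴, so P_net = 139 W.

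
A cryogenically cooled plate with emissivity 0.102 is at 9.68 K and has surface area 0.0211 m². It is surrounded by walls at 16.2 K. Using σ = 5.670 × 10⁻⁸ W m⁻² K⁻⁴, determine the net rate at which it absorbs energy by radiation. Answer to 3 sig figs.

Area A = 0.0211 m².
Net radiated power P_net = εσA(T⁴ − T₀⁴) = 0.102×5.670×10⁻⁸×0.0211×(9.68⁴ − 16.2⁴).
T⁴ − T₀⁴ = 8780.14 − 68874.8 = -60094.7 K⁴, so P_net = -7.33×10⁻⁶ W — negative, meaning a net gain of 7.33×10⁻⁶ W.

Net gain ≈ 7.33×10⁻⁶ W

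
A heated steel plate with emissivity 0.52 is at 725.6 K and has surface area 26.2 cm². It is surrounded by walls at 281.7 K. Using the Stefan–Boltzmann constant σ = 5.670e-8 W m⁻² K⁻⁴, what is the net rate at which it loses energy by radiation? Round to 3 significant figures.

Net loss ≈ 20.9 W

Area A = 26.2 cm² = 2.62×10⁻³ m².
Net radiated power P_net = εσA(T⁴ − T₀⁴) = 0.52×5.670×10⁻⁸×2.62×10⁻³×(725.6⁴ − 281.7⁴).
T⁴ − T₀⁴ = 2.77197×10¹¹ − 6.29720×10⁹ = 2.70900×10¹¹ K⁴, so P_net = 20.9 W.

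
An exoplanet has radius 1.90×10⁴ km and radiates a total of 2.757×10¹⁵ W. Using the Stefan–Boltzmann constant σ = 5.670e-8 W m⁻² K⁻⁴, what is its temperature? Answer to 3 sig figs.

T ≈ 57.2 K

Surface area A = 4πR² = 4π(1.90×10⁷ m)² = 4.53646×10¹⁵ m².
P = σAT⁴ ⇒ T = (P/(σA))^(1/4) = (2.757×10¹⁵/(5.670×10⁻⁸×4.53646×10¹⁵))^(1/4) = 57.2 K.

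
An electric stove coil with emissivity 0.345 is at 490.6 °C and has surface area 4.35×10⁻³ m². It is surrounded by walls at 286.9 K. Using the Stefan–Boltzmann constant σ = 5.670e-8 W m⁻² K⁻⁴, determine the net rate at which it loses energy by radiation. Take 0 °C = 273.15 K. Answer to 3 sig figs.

T = 490.6 °C + 273.15 = 763.75 K.
Area A = 4.35×10⁻³ m².
Net radiated power P_net = εσA(T⁴ − T₀⁴) = 0.345×5.670×10⁻⁸×4.35×10⁻³×(763.75⁴ − 286.9⁴).
T⁴ − T₀⁴ = 3.40255×10¹¹ − 6.77520×10⁹ = 3.33480×10¹¹ K⁴, so P_net = 28.4 W.

Net loss ≈ 28.4 W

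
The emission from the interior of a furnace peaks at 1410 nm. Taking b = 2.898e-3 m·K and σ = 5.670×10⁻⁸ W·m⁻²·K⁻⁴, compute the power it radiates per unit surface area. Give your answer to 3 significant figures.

I ≈ 1.01×10⁶ W/m²

Wien's law: T = b/λ_max = 2.898×10⁻³/1.410×10⁻⁶ = 2055.32 K.
Then I = σT⁴ = 5.670×10⁻⁸×(2055.32)⁴ = 1.01×10⁶ W/m².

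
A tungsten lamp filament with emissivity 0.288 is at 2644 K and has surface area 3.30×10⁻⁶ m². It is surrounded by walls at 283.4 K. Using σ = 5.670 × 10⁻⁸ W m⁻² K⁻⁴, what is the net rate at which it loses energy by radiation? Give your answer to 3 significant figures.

Area A = 3.30×10⁻⁶ m².
Net radiated power P_net = εσA(T⁴ − T₀⁴) = 0.288×5.670×10⁻⁸×3.30×10⁻⁶×(2644⁴ − 283.4⁴).
T⁴ − T₀⁴ = 4.88704×10¹³ − 6.45059×10⁹ = 4.88639×10¹³ K⁴, so P_net = 2.63 W.

Net loss ≈ 2.63 W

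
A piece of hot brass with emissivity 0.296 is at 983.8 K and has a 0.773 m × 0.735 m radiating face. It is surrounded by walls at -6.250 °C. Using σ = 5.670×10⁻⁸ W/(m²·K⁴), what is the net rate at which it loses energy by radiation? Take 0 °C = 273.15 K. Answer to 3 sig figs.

Net loss ≈ 8.88×10³ W

Surroundings: T = -6.250 °C + 273.15 = 266.900 K.
Area A = 0.773 × 0.735 = 0.568155 m².
Net radiated power P_net = εσA(T⁴ − T₀⁴) = 0.296×5.670×10⁻⁸×0.568155×(983.8⁴ − 266.900⁴).
T⁴ − T₀⁴ = 9.36758×10¹¹ − 5.07451×10⁹ = 9.31683×10¹¹ K⁴, so P_net = 8.88×10³ W.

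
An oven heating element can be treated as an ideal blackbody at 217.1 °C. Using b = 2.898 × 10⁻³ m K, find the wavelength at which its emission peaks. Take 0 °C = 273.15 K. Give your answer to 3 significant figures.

T = 217.1 °C + 273.15 = 490.25 K.
Wien's displacement law: λ_max = b/T = (2.898×10⁻³ m·K)/(490.25 K) = 5.911×10⁻⁶ m.
That is 5.91 μm, in the infrared range.

λ_max ≈ 5.91 μm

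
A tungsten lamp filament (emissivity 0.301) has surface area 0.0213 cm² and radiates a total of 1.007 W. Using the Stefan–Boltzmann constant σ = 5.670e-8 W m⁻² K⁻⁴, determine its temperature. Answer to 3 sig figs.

T ≈ 2.29×10³ K

Area A = 0.0213 cm² = 2.13×10⁻⁶ m².
P = εσAT⁴ ⇒ T = (P/(εσA))^(1/4) = (1.007/(0.301×5.670×10⁻⁸×2.13×10⁻⁶))^(1/4) = 2.29×10³ K.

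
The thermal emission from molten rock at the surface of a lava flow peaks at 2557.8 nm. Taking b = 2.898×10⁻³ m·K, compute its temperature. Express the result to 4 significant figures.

T ≈ 1133 K

Wien's law gives T = b/λ_max = (2.898×10⁻³ m·K)/(2.5578×10⁻⁶ m) = 1133 K.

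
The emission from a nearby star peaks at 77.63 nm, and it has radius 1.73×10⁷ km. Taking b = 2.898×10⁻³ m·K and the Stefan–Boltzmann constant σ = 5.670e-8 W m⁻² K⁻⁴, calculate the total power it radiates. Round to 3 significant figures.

Wien's law: T = b/λ_max = 2.898×10⁻³/7.763×10⁻⁸ = 37330.9 K.
Surface area A = 4πR² = 4π(1.73×10¹⁰ m)² = 3.76099×10²¹ m².
Then P = σAT⁴ = 5.670×10⁻⁸×3.76099×10²¹×(37330.9)⁴ = 4.14×10³² W.

P ≈ 4.14×10³² W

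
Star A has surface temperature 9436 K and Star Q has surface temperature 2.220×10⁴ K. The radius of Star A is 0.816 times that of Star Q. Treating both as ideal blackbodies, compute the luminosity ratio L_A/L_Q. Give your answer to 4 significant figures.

L ∝ R²T⁴, so L_A/L_Q = (R_A/R_Q)²(T_A/T_Q)⁴ = (0.816)² × (9436/2.220×10⁴)⁴ = 0.665856 × 0.0326392 = 0.02173.

L_A/L_Q ≈ 0.02173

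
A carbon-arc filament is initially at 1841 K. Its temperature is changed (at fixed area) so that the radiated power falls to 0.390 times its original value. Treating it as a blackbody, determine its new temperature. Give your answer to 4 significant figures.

T₂ ≈ 1455 K

P ∝ T⁴, so T₂/T₁ = (P₂/P₁)^(1/4) = (0.390)^(1/4) = 0.790253.
T₂ = 1841 × 0.790253 = 1455 K.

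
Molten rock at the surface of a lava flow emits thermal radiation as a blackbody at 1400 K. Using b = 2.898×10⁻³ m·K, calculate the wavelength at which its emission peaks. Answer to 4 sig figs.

λ_max ≈ 2070 nm

Wien's displacement law: λ_max = b/T = (2.898×10⁻³ m·K)/(1400 K) = 2.0700×10⁻⁶ m.
That is 2070 nm, in the infrared range.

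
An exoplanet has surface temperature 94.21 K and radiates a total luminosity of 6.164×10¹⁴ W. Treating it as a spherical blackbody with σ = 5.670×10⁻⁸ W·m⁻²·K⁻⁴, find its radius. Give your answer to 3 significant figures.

L = 4πR²σT⁴ ⇒ R = √(L/(4πσT⁴)).
σT⁴ = 4.46654 W/m², so R = √(6.164×10¹⁴/(4π×4.46654)) = 3.31×10⁶ m.

R ≈ 3.31×10⁶ m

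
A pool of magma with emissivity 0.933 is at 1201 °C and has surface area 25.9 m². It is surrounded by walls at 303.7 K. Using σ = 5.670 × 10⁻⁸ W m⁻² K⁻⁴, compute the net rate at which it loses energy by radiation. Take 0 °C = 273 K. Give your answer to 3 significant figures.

Net loss ≈ 6.46×10⁶ W

T = 1201 °C + 273 = 1474 K.
Area A = 25.9 m².
Net radiated power P_net = εσA(T⁴ − T₀⁴) = 0.933×5.670×10⁻⁸×25.9×(1474⁴ − 303.7⁴).
T⁴ − T₀⁴ = 4.72052×10¹² − 8.50705×10⁹ = 4.71201×10¹² K⁴, so P_net = 6.46×10⁶ W.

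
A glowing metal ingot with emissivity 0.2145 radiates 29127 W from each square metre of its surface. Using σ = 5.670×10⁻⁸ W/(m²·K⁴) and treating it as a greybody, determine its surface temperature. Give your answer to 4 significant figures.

I = εσT⁴, so T = (I/εσ)^(1/4) = (29127/(0.2145×5.670×10⁻⁸))^(1/4) = 1244 K.

T ≈ 1244 K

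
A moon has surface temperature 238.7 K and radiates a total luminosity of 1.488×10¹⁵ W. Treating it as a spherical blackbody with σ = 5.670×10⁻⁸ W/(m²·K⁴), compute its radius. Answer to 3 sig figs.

R ≈ 8.02×10⁵ m

L = 4πR²σT⁴ ⇒ R = √(L/(4πσT⁴)).
σT⁴ = 184.074 W/m², so R = √(1.488×10¹⁵/(4π×184.074)) = 8.02×10⁵ m.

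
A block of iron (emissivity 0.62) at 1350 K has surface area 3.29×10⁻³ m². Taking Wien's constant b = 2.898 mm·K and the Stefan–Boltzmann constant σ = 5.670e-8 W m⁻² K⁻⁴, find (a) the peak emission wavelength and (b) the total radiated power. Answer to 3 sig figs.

(a) λ_max = b/T = 2.898×10⁻³/1350 = 2.147×10⁻⁶ m = 2.15 μm.
Area A = 3.29×10⁻³ m².
(b) P = εσAT⁴ = 0.62×5.670×10⁻⁸×3.29×10⁻³×(1350)⁴ = 384 W.

λ_max ≈ 2.15 μm; P ≈ 384 W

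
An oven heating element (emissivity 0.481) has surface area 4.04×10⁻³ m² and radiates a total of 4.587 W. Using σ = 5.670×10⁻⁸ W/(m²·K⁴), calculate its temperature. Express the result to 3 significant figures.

Area A = 4.04×10⁻³ m².
P = εσAT⁴ ⇒ T = (P/(εσA))^(1/4) = (4.587/(0.481×5.670×10⁻⁸×4.04×10⁻³))^(1/4) = 452 K.

T ≈ 452 K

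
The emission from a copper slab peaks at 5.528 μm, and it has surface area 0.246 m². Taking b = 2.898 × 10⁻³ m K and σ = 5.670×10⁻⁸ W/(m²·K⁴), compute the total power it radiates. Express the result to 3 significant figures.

P ≈ 1.05×10³ W

Wien's law: T = b/λ_max = 2.898×10⁻³/5.528×10⁻⁶ = 524.240 K.
Area A = 0.246 m².
Then P = σAT⁴ = 5.670×10⁻⁸×0.246×(524.240)⁴ = 1.05×10³ W.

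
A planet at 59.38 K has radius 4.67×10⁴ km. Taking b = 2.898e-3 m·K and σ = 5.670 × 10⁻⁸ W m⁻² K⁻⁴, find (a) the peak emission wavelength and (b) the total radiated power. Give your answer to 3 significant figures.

λ_max ≈ 48.8 μm; P ≈ 1.93×10¹⁶ W

(a) λ_max = b/T = 2.898×10⁻³/59.38 = 4.880×10⁻⁵ m = 48.8 μm.
Surface area A = 4πR² = 4π(4.67×10⁷ m)² = 2.74059×10¹⁶ m².
(b) P = σAT⁴ = 5.670×10⁻⁸×2.74059×10¹⁶×(59.38)⁴ = 1.93×10¹⁶ W.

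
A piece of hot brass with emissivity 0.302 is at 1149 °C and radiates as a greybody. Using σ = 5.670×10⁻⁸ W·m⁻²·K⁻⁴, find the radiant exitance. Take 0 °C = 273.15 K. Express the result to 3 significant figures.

I ≈ 7.00×10⁴ W/m²

T = 1149 °C + 273.15 = 1422.15 K.
Stefan–Boltzmann: I = εσT⁴ = 0.302 × 5.670×10⁻⁸ × (1422.15)⁴ = 7.00×10⁴ W/m².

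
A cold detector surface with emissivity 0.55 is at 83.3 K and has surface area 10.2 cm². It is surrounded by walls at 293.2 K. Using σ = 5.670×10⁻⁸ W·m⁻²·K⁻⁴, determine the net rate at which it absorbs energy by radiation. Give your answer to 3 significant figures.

Area A = 10.2 cm² = 1.02×10⁻³ m².
Net radiated power P_net = εσA(T⁴ − T₀⁴) = 0.55×5.670×10⁻⁸×1.02×10⁻³×(83.3⁴ − 293.2⁴).
T⁴ − T₀⁴ = 4.81482×10⁷ − 7.39019×10⁹ = -7.34204×10⁹ K⁴, so P_net = -0.234 W — negative, meaning a net gain of 0.234 W.

Net gain ≈ 0.234 W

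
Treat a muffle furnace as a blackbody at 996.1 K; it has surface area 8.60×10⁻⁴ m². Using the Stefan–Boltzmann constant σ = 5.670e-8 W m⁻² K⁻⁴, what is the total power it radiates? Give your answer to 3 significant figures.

P ≈ 48.0 W

Area A = 8.60×10⁻⁴ m².
P = σAT⁴ = 5.670×10⁻⁸ × 8.60×10⁻⁴ × (996.1)⁴ = 48.0 W.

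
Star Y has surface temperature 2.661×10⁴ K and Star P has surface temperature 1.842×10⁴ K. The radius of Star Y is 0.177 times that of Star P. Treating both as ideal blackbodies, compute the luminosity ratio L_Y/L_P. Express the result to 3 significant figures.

L ∝ R²T⁴, so L_Y/L_P = (R_Y/R_P)²(T_Y/T_P)⁴ = (0.177)² × (2.661×10⁴/1.842×10⁴)⁴ = 0.031329 × 4.35533 = 0.136.

L_Y/L_P ≈ 0.136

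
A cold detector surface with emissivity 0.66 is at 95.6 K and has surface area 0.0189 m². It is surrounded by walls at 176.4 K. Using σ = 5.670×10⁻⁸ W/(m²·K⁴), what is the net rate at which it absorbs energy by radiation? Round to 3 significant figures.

Area A = 0.0189 m².
Net radiated power P_net = εσA(T⁴ − T₀⁴) = 0.66×5.670×10⁻⁸×0.0189×(95.6⁴ − 176.4⁴).
T⁴ − T₀⁴ = 8.35279×10⁷ − 9.68265×10⁸ = -8.84737×10⁸ K⁴, so P_net = -0.626 W — negative, meaning a net gain of 0.626 W.

Net gain ≈ 0.626 W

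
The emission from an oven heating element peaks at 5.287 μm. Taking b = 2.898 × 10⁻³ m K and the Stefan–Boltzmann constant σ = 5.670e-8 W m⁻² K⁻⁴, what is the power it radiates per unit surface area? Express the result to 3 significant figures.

Wien's law: T = b/λ_max = 2.898×10⁻³/5.287×10⁻⁶ = 548.137 K.
Then I = σT⁴ = 5.670×10⁻⁸×(548.137)⁴ = 5.12×10³ W/m².

I ≈ 5.12×10³ W/m²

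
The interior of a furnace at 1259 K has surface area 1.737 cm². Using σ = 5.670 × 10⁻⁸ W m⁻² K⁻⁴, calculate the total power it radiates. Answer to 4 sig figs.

Area A = 1.737 cm² = 1.737×10⁻⁴ m².
P = σAT⁴ = 5.670×10⁻⁸ × 1.737×10⁻⁴ × (1259)⁴ = 24.74 W.

P ≈ 24.74 W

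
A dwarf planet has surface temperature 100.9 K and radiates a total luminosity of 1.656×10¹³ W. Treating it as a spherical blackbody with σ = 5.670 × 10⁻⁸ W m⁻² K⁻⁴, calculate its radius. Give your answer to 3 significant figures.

L = 4πR²σT⁴ ⇒ R = √(L/(4πσT⁴)).
σT⁴ = 5.87689 W/m², so R = √(1.656×10¹³/(4π×5.87689)) = 4.74×10⁵ m.

R ≈ 4.74×10⁵ m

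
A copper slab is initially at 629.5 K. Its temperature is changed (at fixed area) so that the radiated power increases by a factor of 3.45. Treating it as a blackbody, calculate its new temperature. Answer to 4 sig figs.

T₂ ≈ 857.9 K

P ∝ T⁴, so T₂/T₁ = (P₂/P₁)^(1/4) = (3.45)^(1/4) = 1.36287.
T₂ = 629.5 × 1.36287 = 857.9 K.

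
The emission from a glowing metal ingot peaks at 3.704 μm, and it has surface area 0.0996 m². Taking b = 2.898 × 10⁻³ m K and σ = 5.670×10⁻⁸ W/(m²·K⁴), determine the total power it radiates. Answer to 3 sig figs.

Wien's law: T = b/λ_max = 2.898×10⁻³/3.704×10⁻⁶ = 782.397 K.
Area A = 0.0996 m².
Then P = σAT⁴ = 5.670×10⁻⁸×0.0996×(782.397)⁴ = 2.12×10³ W.

P ≈ 2.12×10³ W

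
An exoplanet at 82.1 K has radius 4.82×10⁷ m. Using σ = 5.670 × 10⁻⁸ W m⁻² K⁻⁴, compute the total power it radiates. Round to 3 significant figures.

Surface area A = 4πR² = 4π(4.82×10⁷ m)² = 2.91947×10¹⁶ m².
P = σAT⁴ = 5.670×10⁻⁸ × 2.91947×10¹⁶ × (82.1)⁴ = 7.52×10¹⁶ W.

P ≈ 7.52×10¹⁶ W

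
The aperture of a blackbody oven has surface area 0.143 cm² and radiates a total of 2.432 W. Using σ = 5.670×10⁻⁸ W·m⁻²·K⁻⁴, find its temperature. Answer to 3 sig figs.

Area A = 0.143 cm² = 1.43×10⁻⁵ m².
P = σAT⁴ ⇒ T = (P/(σA))^(1/4) = (2.432/(5.670×10⁻⁸×1.43×10⁻⁵))^(1/4) = 1.32×10³ K.

T ≈ 1.32×10³ K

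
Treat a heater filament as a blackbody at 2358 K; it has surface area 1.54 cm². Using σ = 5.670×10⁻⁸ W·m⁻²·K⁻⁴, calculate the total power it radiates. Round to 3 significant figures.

Area A = 1.54 cm² = 1.54×10⁻⁴ m².
P = σAT⁴ = 5.670×10⁻⁸ × 1.54×10⁻⁴ × (2358)⁴ = 270 W.

P ≈ 270 W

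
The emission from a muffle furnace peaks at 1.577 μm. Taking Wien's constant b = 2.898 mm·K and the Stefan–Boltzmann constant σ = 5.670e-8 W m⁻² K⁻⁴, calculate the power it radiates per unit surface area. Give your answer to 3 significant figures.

Wien's law: T = b/λ_max = 2.898×10⁻³/1.577×10⁻⁶ = 1837.67 K.
Then I = σT⁴ = 5.670×10⁻⁸×(1837.67)⁴ = 6.47×10⁵ W/m².

I ≈ 6.47×10⁵ W/m²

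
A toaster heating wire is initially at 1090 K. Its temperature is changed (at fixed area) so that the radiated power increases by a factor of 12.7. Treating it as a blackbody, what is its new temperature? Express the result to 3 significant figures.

T₂ ≈ 2.06×10³ K

P ∝ T⁴, so T₂/T₁ = (P₂/P₁)^(1/4) = (12.7)^(1/4) = 1.88778.
T₂ = 1090 × 1.88778 = 2.06×10³ K.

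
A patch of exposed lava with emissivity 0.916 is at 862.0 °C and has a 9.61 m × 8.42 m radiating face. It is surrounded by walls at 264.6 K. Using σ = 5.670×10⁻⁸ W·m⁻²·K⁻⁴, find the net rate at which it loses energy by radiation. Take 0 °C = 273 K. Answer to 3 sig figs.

Net loss ≈ 6.95×10⁶ W

T = 862.0 °C + 273 = 1135.0 K.
Area A = 9.61 × 8.42 = 80.9162 m².
Net radiated power P_net = εσA(T⁴ − T₀⁴) = 0.916×5.670×10⁻⁸×80.9162×(1135.0⁴ − 264.6⁴).
T⁴ − T₀⁴ = 1.65952×10¹² − 4.90184×10⁹ = 1.65462×10¹² K⁴, so P_net = 6.95×10⁶ W.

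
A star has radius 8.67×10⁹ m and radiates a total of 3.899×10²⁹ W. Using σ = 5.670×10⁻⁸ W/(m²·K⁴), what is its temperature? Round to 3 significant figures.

Surface area A = 4πR² = 4π(8.67×10⁹ m)² = 9.44600×10²⁰ m².
P = σAT⁴ ⇒ T = (P/(σA))^(1/4) = (3.899×10²⁹/(5.670×10⁻⁸×9.44600×10²⁰))^(1/4) = 9.24×10³ K.

T ≈ 9.24×10³ K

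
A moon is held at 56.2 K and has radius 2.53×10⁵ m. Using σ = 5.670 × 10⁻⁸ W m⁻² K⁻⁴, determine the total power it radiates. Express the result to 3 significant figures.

Surface area A = 4πR² = 4π(2.53×10⁵ m)² = 8.04361×10¹¹ m².
P = σAT⁴ = 5.670×10⁻⁸ × 8.04361×10¹¹ × (56.2)⁴ = 4.55×10¹¹ W.

P ≈ 4.55×10¹¹ W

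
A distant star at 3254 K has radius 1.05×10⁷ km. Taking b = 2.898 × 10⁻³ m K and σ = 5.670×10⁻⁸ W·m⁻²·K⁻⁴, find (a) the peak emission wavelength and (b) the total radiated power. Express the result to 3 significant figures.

λ_max ≈ 0.891 μm; P ≈ 8.81×10²⁷ W

(a) λ_max = b/T = 2.898×10⁻³/3254 = 8.906×10⁻⁷ m = 0.891 μm.
Surface area A = 4πR² = 4π(1.05×10¹⁰ m)² = 1.38544×10²¹ m².
(b) P = σAT⁴ = 5.670×10⁻⁸×1.38544×10²¹×(3254)⁴ = 8.81×10²⁷ W.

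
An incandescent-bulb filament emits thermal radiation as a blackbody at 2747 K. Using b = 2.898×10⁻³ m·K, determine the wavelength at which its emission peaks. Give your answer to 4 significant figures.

Wien's displacement law: λ_max = b/T = (2.898×10⁻³ m·K)/(2747 K) = 1.0550×10⁻⁶ m.
That is 1055 nm, in the infrared range.

λ_max ≈ 1055 nm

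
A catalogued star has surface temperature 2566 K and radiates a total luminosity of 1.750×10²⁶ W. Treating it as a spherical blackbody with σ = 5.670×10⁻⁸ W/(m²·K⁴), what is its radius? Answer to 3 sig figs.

L = 4πR²σT⁴ ⇒ R = √(L/(4πσT⁴)).
σT⁴ = 2.45816×10⁶ W/m², so R = √(1.750×10²⁶/(4π×2.45816×10⁶)) = 2.38×10⁹ m.

R ≈ 2.38×10⁹ m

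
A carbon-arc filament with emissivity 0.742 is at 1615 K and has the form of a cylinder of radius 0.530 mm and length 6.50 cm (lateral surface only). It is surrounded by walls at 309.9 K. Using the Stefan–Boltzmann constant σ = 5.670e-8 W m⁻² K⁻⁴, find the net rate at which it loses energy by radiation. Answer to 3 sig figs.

Lateral area A = 2πrL = 2π×5.30×10⁻⁴×0.0650 = 2.16456×10⁻⁴ m².
Net radiated power P_net = εσA(T⁴ − T₀⁴) = 0.742×5.670×10⁻⁸×2.16456×10⁻⁴×(1615⁴ − 309.9⁴).
T⁴ − T₀⁴ = 6.80284×10¹² − 9.22330×10⁹ = 6.79362×10¹² K⁴, so P_net = 61.9 W.

Net loss ≈ 61.9 W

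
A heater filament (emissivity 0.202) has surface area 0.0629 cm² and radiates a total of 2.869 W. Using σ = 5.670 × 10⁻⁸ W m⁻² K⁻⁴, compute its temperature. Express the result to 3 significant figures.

Area A = 0.0629 cm² = 6.29×10⁻⁶ m².
P = εσAT⁴ ⇒ T = (P/(εσA))^(1/4) = (2.869/(0.202×5.670×10⁻⁸×6.29×10⁻⁶))^(1/4) = 2.51×10³ K.

T ≈ 2.51×10³ K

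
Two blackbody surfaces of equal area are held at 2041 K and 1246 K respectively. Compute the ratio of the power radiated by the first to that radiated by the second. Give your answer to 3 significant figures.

P₁/P₂ ≈ 7.20

With equal areas, P₁/P₂ = (T₁/T₂)⁴ = (2041/1246)⁴ = 7.20.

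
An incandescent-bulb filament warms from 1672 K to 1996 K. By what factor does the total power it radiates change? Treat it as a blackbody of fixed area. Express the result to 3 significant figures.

P ∝ T⁴, so P₂/P₁ = (T₂/T₁)⁴ = (1996/1672)⁴ = (1.19378)⁴ = 2.03.

P₂/P₁ ≈ 2.03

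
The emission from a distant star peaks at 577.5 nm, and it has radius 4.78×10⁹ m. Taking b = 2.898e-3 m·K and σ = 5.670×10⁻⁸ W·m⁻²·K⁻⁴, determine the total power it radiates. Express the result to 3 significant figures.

P ≈ 1.03×10²⁸ W

Wien's law: T = b/λ_max = 2.898×10⁻³/5.775×10⁻⁷ = 5018.18 K.
Surface area A = 4πR² = 4π(4.78×10⁹ m)² = 2.87121×10²⁰ m².
Then P = σAT⁴ = 5.670×10⁻⁸×2.87121×10²⁰×(5018.18)⁴ = 1.03×10²⁸ W.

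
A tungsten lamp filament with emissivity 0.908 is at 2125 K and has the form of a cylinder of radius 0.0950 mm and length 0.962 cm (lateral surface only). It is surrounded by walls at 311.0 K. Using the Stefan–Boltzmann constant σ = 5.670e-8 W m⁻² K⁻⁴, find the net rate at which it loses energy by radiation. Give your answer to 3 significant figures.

Lateral area A = 2πrL = 2π×9.50×10⁻⁵×9.62×10⁻³ = 5.74220×10⁻⁶ m².
Net radiated power P_net = εσA(T⁴ − T₀⁴) = 0.908×5.670×10⁻⁸×5.74220×10⁻⁶×(2125⁴ − 311.0⁴).
T⁴ − T₀⁴ = 2.03909×10¹³ − 9.35495×10⁹ = 2.03815×10¹³ K⁴, so P_net = 6.03 W.

Net loss ≈ 6.03 W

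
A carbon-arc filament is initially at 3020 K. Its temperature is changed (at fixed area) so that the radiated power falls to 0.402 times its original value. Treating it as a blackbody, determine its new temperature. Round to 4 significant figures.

T₂ ≈ 2405 K

P ∝ T⁴, so T₂/T₁ = (P₂/P₁)^(1/4) = (0.402)^(1/4) = 0.796263.
T₂ = 3020 × 0.796263 = 2405 K.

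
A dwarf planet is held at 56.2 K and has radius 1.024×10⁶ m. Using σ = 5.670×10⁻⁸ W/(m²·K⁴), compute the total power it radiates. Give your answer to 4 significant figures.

P ≈ 7.453×10¹² W

Surface area A = 4πR² = 4π(1.024×10⁶ m)² = 1.31768×10¹³ m².
P = σAT⁴ = 5.670×10⁻⁸ × 1.31768×10¹³ × (56.2)⁴ = 7.453×10¹² W.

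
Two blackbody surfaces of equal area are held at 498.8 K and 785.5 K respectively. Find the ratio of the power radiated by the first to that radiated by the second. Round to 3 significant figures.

With equal areas, P₁/P₂ = (T₁/T₂)⁴ = (498.8/785.5)⁴ = 0.163.

P₁/P₂ ≈ 0.163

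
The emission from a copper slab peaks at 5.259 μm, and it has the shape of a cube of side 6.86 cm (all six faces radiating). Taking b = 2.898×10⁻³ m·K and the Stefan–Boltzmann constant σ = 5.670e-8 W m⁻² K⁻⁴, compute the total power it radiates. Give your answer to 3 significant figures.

P ≈ 148 W

Wien's law: T = b/λ_max = 2.898×10⁻³/5.259×10⁻⁶ = 551.055 K.
Area A = 6s² = 6×(0.0686 m)² = 0.0282358 m².
Then P = σAT⁴ = 5.670×10⁻⁸×0.0282358×(551.055)⁴ = 148 W.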